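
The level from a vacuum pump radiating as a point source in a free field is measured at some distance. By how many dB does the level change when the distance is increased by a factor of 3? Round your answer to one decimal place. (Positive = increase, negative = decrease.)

A point source loses 6 dB per doubling of distance; generally ΔL = −20·log₁₀(r₂/r₁).
ΔL = −20·log₁₀(3) = -9.54 dB.

-9.5 dB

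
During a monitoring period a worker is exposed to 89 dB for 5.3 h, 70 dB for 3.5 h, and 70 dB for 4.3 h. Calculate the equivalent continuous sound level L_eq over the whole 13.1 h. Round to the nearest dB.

L_eq = 10·log₁₀[(1/T)·Σ tᵢ·10^(Lᵢ/10)] with T = 13.1 h.
Σ tᵢ·10^(Lᵢ/10) = 5.3·10^(89/10) + 3.5·10^(70/10) + 4.3·10^(70/10) = 4.288e+09.
L_eq = 10·log₁₀(4.288e+09/13.1) = 85.15 dB.

85 dB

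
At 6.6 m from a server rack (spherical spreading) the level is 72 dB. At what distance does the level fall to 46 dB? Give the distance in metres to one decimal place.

Point-source spreading drops the level by 20·log₁₀(r₂/r₁); inverting, r₂/r₁ = 10^(ΔL/20).
r₂ = 6.6·10^((72−46)/20) = 6.6·10^(26.0/20) = 131.69 m.

131.7 m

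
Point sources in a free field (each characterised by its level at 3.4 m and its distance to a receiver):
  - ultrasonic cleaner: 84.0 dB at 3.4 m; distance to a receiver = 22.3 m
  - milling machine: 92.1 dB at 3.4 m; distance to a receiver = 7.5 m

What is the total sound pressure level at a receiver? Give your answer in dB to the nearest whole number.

85 dB

Propagate each source to the receiver with L = L_ref − 20·log₁₀(r/r_ref), then add intensities.
ultrasonic cleaner: 84.0 − 20·log₁₀(22.3/3.4) = 84.0 − 16.34 = 67.66 dB.
milling machine: 92.1 − 20·log₁₀(7.5/3.4) = 92.1 − 6.87 = 85.23 dB.
Σ 10^(L/10) = 3.391e+08 → L_total = 10·log₁₀(3.391e+08) = 85.30 dB.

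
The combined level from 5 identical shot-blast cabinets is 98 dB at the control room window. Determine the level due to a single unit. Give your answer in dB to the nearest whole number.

91 dB

5 equal contributions raise the level by 10·log₁₀ 5 = 6.990 dB, so each unit alone gives 98 − 6.990.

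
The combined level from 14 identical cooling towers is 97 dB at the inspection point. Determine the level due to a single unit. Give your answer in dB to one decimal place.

85.5 dB

Dividing the total intensity by 14 lowers the level by 10·log₁₀ 14 = 11.461 dB: L₁ = 97 − 11.461.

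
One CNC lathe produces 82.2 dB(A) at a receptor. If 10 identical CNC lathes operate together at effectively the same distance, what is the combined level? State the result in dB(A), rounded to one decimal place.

N identical incoherent sources raise the level by 10·log₁₀ N.
L_total = 82.2 + 10·log₁₀(10) = 82.2 + 10.000 = 92.20 dB(A).

92.2 dB(A)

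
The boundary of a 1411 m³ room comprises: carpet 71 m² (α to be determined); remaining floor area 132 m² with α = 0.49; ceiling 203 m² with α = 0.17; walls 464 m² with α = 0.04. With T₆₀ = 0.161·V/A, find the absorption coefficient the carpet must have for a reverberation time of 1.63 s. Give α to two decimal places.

From T₆₀ = 0.161·V/A, the target T₆₀ = 1.63 s needs A = 0.161·1411/1.63 = 139.37 m².
Absorption from the other surfaces = 132·0.49 + 203·0.17 + 464·0.04 = 117.75 m², so the carpet must supply 21.62 m² over 71 m².
α = 21.62/71 = 0.304.

0.30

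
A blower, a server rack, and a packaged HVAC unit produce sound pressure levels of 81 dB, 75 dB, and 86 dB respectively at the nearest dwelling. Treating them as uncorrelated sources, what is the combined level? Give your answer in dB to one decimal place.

87.4 dB

Incoherent sources combine by intensity addition: L_total = 10·log₁₀(Σ 10^(L_i/10)).
Σ 10^(L/10) = 10^(81/10) + 10^(75/10) + 10^(86/10) = 5.556e+08.
L_total = 10·log₁₀(5.556e+08) = 87.45 dB.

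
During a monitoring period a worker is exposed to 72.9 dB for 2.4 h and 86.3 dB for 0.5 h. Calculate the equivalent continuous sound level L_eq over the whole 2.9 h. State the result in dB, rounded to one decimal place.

79.5 dB

The energy average is taken in the linear domain: L_eq = 10·log₁₀[(Σ tᵢ·10^(Lᵢ/10))/T], T = 2.9 h.
Σ tᵢ·10^(Lᵢ/10) = 2.4·10^(72.9/10) + 0.5·10^(86.3/10) = 2.601e+08.
L_eq = 10·log₁₀(2.601e+08/2.9) = 79.53 dB.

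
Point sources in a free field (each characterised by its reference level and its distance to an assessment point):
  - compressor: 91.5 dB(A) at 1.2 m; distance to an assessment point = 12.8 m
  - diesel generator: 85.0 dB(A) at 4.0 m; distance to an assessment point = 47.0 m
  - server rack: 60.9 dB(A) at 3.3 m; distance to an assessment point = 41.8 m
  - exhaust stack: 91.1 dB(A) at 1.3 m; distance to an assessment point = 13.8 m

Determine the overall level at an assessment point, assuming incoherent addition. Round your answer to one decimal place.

Apply inverse-square spreading to bring every level to the receiver, then sum 10^(L/10).
compressor: 91.5 − 20·log₁₀(12.8/1.2) = 91.5 − 20.56 = 70.94 dB(A).
diesel generator: 85.0 − 20·log₁₀(47.0/4.0) = 85.0 − 21.40 = 63.60 dB(A).
server rack: 60.9 − 20·log₁₀(41.8/3.3) = 60.9 − 22.05 = 38.85 dB(A).
exhaust stack: 91.1 − 20·log₁₀(13.8/1.3) = 91.1 − 20.52 = 70.58 dB(A).
Σ 10^(L/10) = 2.615e+07 → L_total = 10·log₁₀(2.615e+07) = 74.17 dB(A).

74.2 dB(A)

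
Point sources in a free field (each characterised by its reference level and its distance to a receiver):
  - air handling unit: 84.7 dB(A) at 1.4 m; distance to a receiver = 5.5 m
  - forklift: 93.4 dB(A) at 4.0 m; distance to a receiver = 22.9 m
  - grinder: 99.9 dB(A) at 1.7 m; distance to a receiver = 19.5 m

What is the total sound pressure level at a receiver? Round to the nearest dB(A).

82 dB(A)

Apply inverse-square spreading to bring every level to the receiver, then sum 10^(L/10).
air handling unit: 84.7 − 20·log₁₀(5.5/1.4) = 84.7 − 11.88 = 72.82 dB(A).
forklift: 93.4 − 20·log₁₀(22.9/4.0) = 93.4 − 15.16 = 78.24 dB(A).
grinder: 99.9 − 20·log₁₀(19.5/1.7) = 99.9 − 21.19 = 78.71 dB(A).
Σ 10^(L/10) = 1.601e+08 → L_total = 10·log₁₀(1.601e+08) = 82.05 dB(A).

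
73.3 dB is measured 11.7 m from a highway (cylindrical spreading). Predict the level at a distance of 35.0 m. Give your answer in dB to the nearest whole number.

Cylindrical spreading from a line source gives a 10·log₁₀(r₂/r₁) drop.
L₂ = 73.3 − 10·log₁₀(35.0/11.7) = 73.3 − 4.759 = 68.54 dB.

69 dB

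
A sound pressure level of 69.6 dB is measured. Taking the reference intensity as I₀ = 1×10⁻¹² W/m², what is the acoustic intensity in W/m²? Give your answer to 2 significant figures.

L = 10·log₁₀(I/I₀) ⇒ I = I₀·10^(L/10) = 10⁻¹² × 10^6.96.

9.1e-06 W/m²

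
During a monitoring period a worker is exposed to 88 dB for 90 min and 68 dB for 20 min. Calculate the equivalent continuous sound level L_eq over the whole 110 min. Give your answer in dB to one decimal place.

The energy average is taken in the linear domain: L_eq = 10·log₁₀[(Σ tᵢ·10^(Lᵢ/10))/T], T = 110 min.
Σ tᵢ·10^(Lᵢ/10) = 90·10^(88/10) + 20·10^(68/10) = 5.691e+10.
L_eq = 10·log₁₀(5.691e+10/110) = 87.14 dB.

87.1 dB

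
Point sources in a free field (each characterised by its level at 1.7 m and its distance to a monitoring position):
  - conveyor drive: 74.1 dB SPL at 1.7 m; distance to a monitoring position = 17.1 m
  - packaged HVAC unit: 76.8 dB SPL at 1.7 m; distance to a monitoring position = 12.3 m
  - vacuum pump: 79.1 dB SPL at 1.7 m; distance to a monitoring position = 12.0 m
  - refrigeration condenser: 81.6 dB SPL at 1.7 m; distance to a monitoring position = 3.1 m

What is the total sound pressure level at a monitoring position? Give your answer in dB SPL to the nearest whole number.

77 dB SPL

Propagate each source to the receiver with L = L_ref − 20·log₁₀(r/r_ref), then add intensities.
conveyor drive: 74.1 − 20·log₁₀(17.1/1.7) = 74.1 − 20.05 = 54.05 dB SPL.
packaged HVAC unit: 76.8 − 20·log₁₀(12.3/1.7) = 76.8 − 17.19 = 59.61 dB SPL.
vacuum pump: 79.1 − 20·log₁₀(12.0/1.7) = 79.1 − 16.97 = 62.13 dB SPL.
refrigeration condenser: 81.6 − 20·log₁₀(3.1/1.7) = 81.6 − 5.22 = 76.38 dB SPL.
Σ 10^(L/10) = 4.627e+07 → L_total = 10·log₁₀(4.627e+07) = 76.65 dB SPL.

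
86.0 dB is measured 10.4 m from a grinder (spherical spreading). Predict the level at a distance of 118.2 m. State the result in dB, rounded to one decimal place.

64.9 dB

For a point source, L₂ = L₁ − 20·log₁₀(r₂/r₁).
L₂ = 86.0 − 20·log₁₀(118.2/10.4) = 86.0 − 21.112 = 64.89 dB.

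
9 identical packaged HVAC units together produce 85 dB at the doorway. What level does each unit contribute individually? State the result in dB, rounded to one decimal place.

9 equal contributions raise the level by 10·log₁₀ 9 = 9.542 dB, so each unit alone gives 85 − 9.542.

75.5 dB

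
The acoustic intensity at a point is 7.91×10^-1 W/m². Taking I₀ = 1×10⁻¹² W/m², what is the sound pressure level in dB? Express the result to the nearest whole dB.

L = 10·log₁₀(I/I₀) = 10·log₁₀(7.91×10^-1/10⁻¹²) = 10·log₁₀(7.91×10^11).
L = 10·(0.8982 + 11) = 118.98 dB.

119 dB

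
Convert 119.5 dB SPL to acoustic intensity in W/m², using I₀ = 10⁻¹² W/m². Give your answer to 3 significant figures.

L = 10·log₁₀(I/I₀) ⇒ I = I₀·10^(L/10) = 10⁻¹² × 10^11.95.

0.891 W/m²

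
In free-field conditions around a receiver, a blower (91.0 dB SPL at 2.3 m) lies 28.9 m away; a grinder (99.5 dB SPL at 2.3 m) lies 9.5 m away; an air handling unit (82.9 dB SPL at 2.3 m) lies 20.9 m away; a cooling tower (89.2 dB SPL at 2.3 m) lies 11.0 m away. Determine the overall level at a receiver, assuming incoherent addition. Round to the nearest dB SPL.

88 dB SPL

First find each source's level at the receiver (point-source: −20·log₁₀(r/r_ref)), then combine on an intensity basis.
blower: 91.0 − 20·log₁₀(28.9/2.3) = 91.0 − 21.98 = 69.02 dB SPL.
grinder: 99.5 − 20·log₁₀(9.5/2.3) = 99.5 − 12.32 = 87.18 dB SPL.
air handling unit: 82.9 − 20·log₁₀(20.9/2.3) = 82.9 − 19.17 = 63.73 dB SPL.
cooling tower: 89.2 − 20·log₁₀(11.0/2.3) = 89.2 − 13.59 = 75.61 dB SPL.
Σ 10^(L/10) = 5.691e+08 → L_total = 10·log₁₀(5.691e+08) = 87.55 dB SPL.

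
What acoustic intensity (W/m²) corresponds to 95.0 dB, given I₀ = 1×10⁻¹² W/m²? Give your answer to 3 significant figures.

0.00316 W/m²

L = 10·log₁₀(I/I₀) ⇒ I = I₀·10^(L/10) = 10⁻¹² × 10^9.50.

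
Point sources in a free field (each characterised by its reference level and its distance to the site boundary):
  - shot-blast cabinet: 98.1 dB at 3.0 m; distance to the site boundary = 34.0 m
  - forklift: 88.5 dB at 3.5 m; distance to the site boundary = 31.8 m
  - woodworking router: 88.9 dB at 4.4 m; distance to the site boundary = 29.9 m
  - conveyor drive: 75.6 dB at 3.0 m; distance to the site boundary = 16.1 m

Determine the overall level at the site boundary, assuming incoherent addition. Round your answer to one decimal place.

78.9 dB

Apply inverse-square spreading to bring every level to the receiver, then sum 10^(L/10).
shot-blast cabinet: 98.1 − 20·log₁₀(34.0/3.0) = 98.1 − 21.09 = 77.01 dB.
forklift: 88.5 − 20·log₁₀(31.8/3.5) = 88.5 − 19.17 = 69.33 dB.
woodworking router: 88.9 − 20·log₁₀(29.9/4.4) = 88.9 − 16.64 = 72.26 dB.
conveyor drive: 75.6 − 20·log₁₀(16.1/3.0) = 75.6 − 14.59 = 61.01 dB.
Σ 10^(L/10) = 7.691e+07 → L_total = 10·log₁₀(7.691e+07) = 78.86 dB.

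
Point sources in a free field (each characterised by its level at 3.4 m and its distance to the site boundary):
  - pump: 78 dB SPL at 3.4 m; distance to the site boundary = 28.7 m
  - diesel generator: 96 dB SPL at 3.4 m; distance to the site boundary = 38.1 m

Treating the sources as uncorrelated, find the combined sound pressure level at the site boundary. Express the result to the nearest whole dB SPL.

Apply inverse-square spreading to bring every level to the receiver, then sum 10^(L/10).
pump: 78 − 20·log₁₀(28.7/3.4) = 78 − 18.53 = 59.47 dB SPL.
diesel generator: 96 − 20·log₁₀(38.1/3.4) = 96 − 20.99 = 75.01 dB SPL.
Σ 10^(L/10) = 3.259e+07 → L_total = 10·log₁₀(3.259e+07) = 75.13 dB SPL.

75 dB SPL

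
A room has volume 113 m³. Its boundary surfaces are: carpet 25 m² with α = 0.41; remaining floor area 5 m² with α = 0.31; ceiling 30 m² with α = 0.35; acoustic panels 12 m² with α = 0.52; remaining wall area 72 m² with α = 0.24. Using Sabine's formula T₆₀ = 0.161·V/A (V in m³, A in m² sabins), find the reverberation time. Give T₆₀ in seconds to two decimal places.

0.40 s

Total absorption A = 25·0.41 + 5·0.31 + 30·0.35 + 12·0.52 + 72·0.24 = 45.82 m² sabins.
T₆₀ = 0.161·V/A = 0.161·113/45.82 = 0.397 s.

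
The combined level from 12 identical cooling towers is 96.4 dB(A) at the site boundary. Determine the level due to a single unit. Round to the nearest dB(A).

Dividing the total intensity by 12 lowers the level by 10·log₁₀ 12 = 10.792 dB: L₁ = 96.4 − 10.792.

86 dB(A)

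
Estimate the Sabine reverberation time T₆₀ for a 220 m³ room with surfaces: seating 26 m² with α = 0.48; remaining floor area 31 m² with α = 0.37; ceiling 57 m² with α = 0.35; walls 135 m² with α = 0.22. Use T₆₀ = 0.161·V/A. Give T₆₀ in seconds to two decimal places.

0.48 s

Summing Sᵢαᵢ: 26·0.48 + 31·0.37 + 57·0.35 + 135·0.22 = 73.60 m².
T₆₀ = 0.161·V/A = 0.161·220/73.60 = 0.481 s.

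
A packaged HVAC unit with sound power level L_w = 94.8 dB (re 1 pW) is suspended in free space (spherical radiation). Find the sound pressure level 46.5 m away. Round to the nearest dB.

The power spreads over a sphere of area 4π·r², so L_p = L_w − 10·log₁₀(4π·r²).
4π·r² = 2.717e+04 m², 10·log₁₀ of that is 44.341 dB.
L_p = 94.8 − 44.341 = 50.46 dB.

50 dB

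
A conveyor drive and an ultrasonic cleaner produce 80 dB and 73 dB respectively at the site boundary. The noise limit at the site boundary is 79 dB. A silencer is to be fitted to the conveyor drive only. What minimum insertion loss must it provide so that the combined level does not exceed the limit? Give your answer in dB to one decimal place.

The untreated sources together contribute 10^(73/10) = 1.995e+07, i.e. 73.00 dB.
To meet 79 dB overall, the treated conveyor drive may contribute at most 10^(79/10) − 1.995e+07 = 5.948e+07, i.e. 77.74 dB.
So the conveyor drive must be reduced from 80 to 77.74 dB: IL = 2.26 dB.

2.3 dB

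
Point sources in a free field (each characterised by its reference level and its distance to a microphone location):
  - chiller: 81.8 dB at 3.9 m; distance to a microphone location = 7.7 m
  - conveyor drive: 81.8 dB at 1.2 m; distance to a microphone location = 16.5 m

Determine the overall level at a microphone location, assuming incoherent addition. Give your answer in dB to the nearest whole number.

76 dB

First find each source's level at the receiver (point-source: −20·log₁₀(r/r_ref)), then combine on an intensity basis.
chiller: 81.8 − 20·log₁₀(7.7/3.9) = 81.8 − 5.91 = 75.89 dB.
conveyor drive: 81.8 − 20·log₁₀(16.5/1.2) = 81.8 − 22.77 = 59.03 dB.
Σ 10^(L/10) = 3.963e+07 → L_total = 10·log₁₀(3.963e+07) = 75.98 dB.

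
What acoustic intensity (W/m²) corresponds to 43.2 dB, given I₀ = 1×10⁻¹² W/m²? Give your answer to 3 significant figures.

2.09e-08 W/m²

L = 10·log₁₀(I/I₀) ⇒ I = I₀·10^(L/10) = 10⁻¹² × 10^4.32.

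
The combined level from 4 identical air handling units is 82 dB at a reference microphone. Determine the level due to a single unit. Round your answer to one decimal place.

76.0 dB

4 equal contributions raise the level by 10·log₁₀ 4 = 6.021 dB, so each unit alone gives 82 − 6.021.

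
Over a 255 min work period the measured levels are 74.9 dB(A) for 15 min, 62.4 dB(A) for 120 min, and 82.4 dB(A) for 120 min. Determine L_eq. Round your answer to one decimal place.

Weight each interval's intensity by its duration and average over T = 255 min:
Σ tᵢ·10^(Lᵢ/10) = 15·10^(74.9/10) + 120·10^(62.4/10) + 120·10^(82.4/10) = 2.153e+10.
L_eq = 10·log₁₀(2.153e+10/255) = 79.26 dB(A).

79.3 dB(A)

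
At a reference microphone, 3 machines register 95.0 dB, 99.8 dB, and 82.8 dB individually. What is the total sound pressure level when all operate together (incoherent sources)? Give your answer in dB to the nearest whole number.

101 dB

Incoherent sources combine by intensity addition: L_total = 10·log₁₀(Σ 10^(L_i/10)).
Σ 10^(L/10) = 10^(95.0/10) + 10^(99.8/10) + 10^(82.8/10) = 1.290e+10.
L_total = 10·log₁₀(1.290e+10) = 101.11 dB.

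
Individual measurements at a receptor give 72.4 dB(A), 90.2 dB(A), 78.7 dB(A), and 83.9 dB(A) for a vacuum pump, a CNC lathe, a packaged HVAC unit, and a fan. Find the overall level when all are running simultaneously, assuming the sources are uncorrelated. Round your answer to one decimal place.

Incoherent sources combine by intensity addition: L_total = 10·log₁₀(Σ 10^(L_i/10)).
Σ 10^(L/10) = 10^(72.4/10) + 10^(90.2/10) + 10^(78.7/10) + 10^(83.9/10) = 1.384e+09.
L_total = 10·log₁₀(1.384e+09) = 91.41 dB(A).

91.4 dB(A)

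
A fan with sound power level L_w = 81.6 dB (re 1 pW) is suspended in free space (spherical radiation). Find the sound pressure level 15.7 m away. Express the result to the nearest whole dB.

47 dB

Free-field spherical radiation: L_p = L_w − 10·log₁₀(4π·r²), r = 15.7 m.
4π·r² = 3097 m², 10·log₁₀ of that is 34.910 dB.
L_p = 81.6 − 34.910 = 46.69 dB.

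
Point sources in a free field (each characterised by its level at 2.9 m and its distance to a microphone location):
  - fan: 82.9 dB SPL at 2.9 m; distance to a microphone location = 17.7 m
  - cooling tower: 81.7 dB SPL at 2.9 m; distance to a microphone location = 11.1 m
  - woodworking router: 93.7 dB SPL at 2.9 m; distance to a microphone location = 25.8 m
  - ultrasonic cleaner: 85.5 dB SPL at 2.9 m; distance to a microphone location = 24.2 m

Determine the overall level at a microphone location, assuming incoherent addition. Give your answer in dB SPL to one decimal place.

77.0 dB SPL

Propagate each source to the receiver with L = L_ref − 20·log₁₀(r/r_ref), then add intensities.
fan: 82.9 − 20·log₁₀(17.7/2.9) = 82.9 − 15.71 = 67.19 dB SPL.
cooling tower: 81.7 − 20·log₁₀(11.1/2.9) = 81.7 − 11.66 = 70.04 dB SPL.
woodworking router: 93.7 − 20·log₁₀(25.8/2.9) = 93.7 − 18.98 = 74.72 dB SPL.
ultrasonic cleaner: 85.5 − 20·log₁₀(24.2/2.9) = 85.5 − 18.43 = 67.07 dB SPL.
Σ 10^(L/10) = 5.004e+07 → L_total = 10·log₁₀(5.004e+07) = 76.99 dB SPL.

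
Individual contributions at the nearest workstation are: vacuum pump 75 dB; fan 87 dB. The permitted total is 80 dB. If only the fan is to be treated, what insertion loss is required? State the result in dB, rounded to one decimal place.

Everything except the fan sums to 10^(75/10) = 3.162e+07 in linear terms, 75.00 dB.
To meet 80 dB overall, the treated fan may contribute at most 10^(80/10) − 3.162e+07 = 6.838e+07, i.e. 78.35 dB.
Required insertion loss = 87 − 78.35 = 8.65 dB.

8.7 dB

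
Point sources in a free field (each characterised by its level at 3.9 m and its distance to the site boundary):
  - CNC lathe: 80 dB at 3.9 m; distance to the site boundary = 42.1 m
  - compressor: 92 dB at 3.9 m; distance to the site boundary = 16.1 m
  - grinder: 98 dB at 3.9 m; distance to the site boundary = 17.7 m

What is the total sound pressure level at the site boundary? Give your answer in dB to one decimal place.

First find each source's level at the receiver (point-source: −20·log₁₀(r/r_ref)), then combine on an intensity basis.
CNC lathe: 80 − 20·log₁₀(42.1/3.9) = 80 − 20.66 = 59.34 dB.
compressor: 92 − 20·log₁₀(16.1/3.9) = 92 − 12.32 = 79.68 dB.
grinder: 98 − 20·log₁₀(17.7/3.9) = 98 − 13.14 = 84.86 dB.
Σ 10^(L/10) = 4.002e+08 → L_total = 10·log₁₀(4.002e+08) = 86.02 dB.

86.0 dB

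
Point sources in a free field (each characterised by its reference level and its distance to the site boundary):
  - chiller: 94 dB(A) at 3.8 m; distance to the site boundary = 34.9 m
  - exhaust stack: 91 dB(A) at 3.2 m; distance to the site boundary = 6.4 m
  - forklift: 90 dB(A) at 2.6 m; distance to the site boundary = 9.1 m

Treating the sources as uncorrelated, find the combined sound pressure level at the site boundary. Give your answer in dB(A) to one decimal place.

86.3 dB(A)

First find each source's level at the receiver (point-source: −20·log₁₀(r/r_ref)), then combine on an intensity basis.
chiller: 94 − 20·log₁₀(34.9/3.8) = 94 − 19.26 = 74.74 dB(A).
exhaust stack: 91 − 20·log₁₀(6.4/3.2) = 91 − 6.02 = 84.98 dB(A).
forklift: 90 − 20·log₁₀(9.1/2.6) = 90 − 10.88 = 79.12 dB(A).
Σ 10^(L/10) = 4.261e+08 → L_total = 10·log₁₀(4.261e+08) = 86.30 dB(A).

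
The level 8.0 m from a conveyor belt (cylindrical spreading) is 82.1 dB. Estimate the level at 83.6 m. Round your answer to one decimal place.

71.9 dB

For a line source, L₂ = L₁ − 10·log₁₀(r₂/r₁).
L₂ = 82.1 − 10·log₁₀(83.6/8.0) = 82.1 − 10.191 = 71.91 dB.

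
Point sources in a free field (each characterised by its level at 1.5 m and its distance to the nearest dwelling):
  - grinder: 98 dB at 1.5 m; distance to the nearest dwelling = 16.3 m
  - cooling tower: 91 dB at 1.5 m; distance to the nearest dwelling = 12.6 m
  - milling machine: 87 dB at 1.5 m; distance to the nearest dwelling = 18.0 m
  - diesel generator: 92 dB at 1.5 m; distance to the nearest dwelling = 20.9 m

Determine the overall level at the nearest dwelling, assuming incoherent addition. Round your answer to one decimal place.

Apply inverse-square spreading to bring every level to the receiver, then sum 10^(L/10).
grinder: 98 − 20·log₁₀(16.3/1.5) = 98 − 20.72 = 77.28 dB.
cooling tower: 91 − 20·log₁₀(12.6/1.5) = 91 − 18.49 = 72.51 dB.
milling machine: 87 − 20·log₁₀(18.0/1.5) = 87 − 21.58 = 65.42 dB.
diesel generator: 92 − 20·log₁₀(20.9/1.5) = 92 − 22.88 = 69.12 dB.
Σ 10^(L/10) = 8.292e+07 → L_total = 10·log₁₀(8.292e+07) = 79.19 dB.

79.2 dB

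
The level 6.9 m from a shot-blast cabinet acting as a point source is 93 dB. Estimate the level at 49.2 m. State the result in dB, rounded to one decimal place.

75.9 dB

Point-source attenuation: ΔL = 20·log₁₀(r₂/r₁) = 20·log₁₀(49.2/6.9) = 17.062 dB.
L₂ = 93 − 20·log₁₀(49.2/6.9) = 93 − 17.062 = 75.94 dB.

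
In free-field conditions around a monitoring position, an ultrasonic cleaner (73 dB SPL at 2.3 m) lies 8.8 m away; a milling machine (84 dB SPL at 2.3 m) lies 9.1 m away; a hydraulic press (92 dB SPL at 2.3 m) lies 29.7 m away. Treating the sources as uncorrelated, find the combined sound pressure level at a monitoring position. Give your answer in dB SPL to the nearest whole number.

Apply inverse-square spreading to bring every level to the receiver, then sum 10^(L/10).
ultrasonic cleaner: 73 − 20·log₁₀(8.8/2.3) = 73 − 11.66 = 61.34 dB SPL.
milling machine: 84 − 20·log₁₀(9.1/2.3) = 84 − 11.95 = 72.05 dB SPL.
hydraulic press: 92 − 20·log₁₀(29.7/2.3) = 92 − 22.22 = 69.78 dB SPL.
Σ 10^(L/10) = 2.691e+07 → L_total = 10·log₁₀(2.691e+07) = 74.30 dB SPL.

74 dB SPL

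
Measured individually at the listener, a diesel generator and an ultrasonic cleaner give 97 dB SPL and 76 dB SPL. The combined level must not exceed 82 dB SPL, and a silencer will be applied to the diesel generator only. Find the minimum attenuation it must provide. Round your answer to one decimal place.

16.3 dB

Fixed contribution from the other source: Σ 10^(L/10) = 10^(76/10) = 3.981e+07 (76.00 dB SPL).
To meet 82 dB SPL overall, the treated diesel generator may contribute at most 10^(82/10) − 3.981e+07 = 1.187e+08, i.e. 80.74 dB SPL.
So the diesel generator must be reduced from 97 to 80.74 dB SPL: IL = 16.26 dB.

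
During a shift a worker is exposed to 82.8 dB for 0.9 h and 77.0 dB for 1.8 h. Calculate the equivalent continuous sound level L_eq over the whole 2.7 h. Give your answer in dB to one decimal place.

79.9 dB

L_eq = 10·log₁₀[(1/T)·Σ tᵢ·10^(Lᵢ/10)] with T = 2.7 h.
Σ tᵢ·10^(Lᵢ/10) = 0.9·10^(82.8/10) + 1.8·10^(77.0/10) = 2.617e+08.
L_eq = 10·log₁₀(2.617e+08/2.7) = 79.86 dB.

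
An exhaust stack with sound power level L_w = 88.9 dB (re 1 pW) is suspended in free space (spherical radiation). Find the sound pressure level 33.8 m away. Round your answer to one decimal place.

Free-field spherical radiation: L_p = L_w − 10·log₁₀(4π·r²), r = 33.8 m.
4π·r² = 1.436e+04 m², 10·log₁₀ of that is 41.570 dB.
L_p = 88.9 − 41.570 = 47.33 dB.

47.3 dB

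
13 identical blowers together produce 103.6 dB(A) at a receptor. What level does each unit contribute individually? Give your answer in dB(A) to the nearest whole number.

Dividing the total intensity by 13 lowers the level by 10·log₁₀ 13 = 11.139 dB: L₁ = 103.6 − 11.139.

92 dB(A)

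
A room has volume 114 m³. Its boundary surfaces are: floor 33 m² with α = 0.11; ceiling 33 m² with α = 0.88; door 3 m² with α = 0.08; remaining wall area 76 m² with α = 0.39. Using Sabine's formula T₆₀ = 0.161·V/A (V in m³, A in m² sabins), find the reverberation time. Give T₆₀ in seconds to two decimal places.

Total absorption A = 33·0.11 + 33·0.88 + 3·0.08 + 76·0.39 = 62.55 m² sabins.
T₆₀ = 0.161·V/A = 0.161·114/62.55 = 0.293 s.

0.29 s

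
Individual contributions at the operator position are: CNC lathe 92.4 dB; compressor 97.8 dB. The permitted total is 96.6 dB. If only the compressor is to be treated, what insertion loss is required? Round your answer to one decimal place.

3.3 dB

The untreated sources together contribute 10^(92.4/10) = 1.738e+09, i.e. 92.40 dB.
The limit corresponds to 10^(96.6/10) = 4.571e+09; subtracting the fixed part leaves 2.833e+09 for the compressor, i.e. 94.52 dB.
Required insertion loss = 97.8 − 94.52 = 3.28 dB.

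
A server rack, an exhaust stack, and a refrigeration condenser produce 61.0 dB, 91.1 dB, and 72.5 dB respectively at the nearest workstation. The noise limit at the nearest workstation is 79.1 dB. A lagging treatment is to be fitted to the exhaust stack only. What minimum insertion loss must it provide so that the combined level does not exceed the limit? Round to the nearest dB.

13 dB

The untreated sources together contribute 10^(61.0/10) + 10^(72.5/10) = 1.904e+07, i.e. 72.80 dB.
The limit corresponds to 10^(79.1/10) = 8.128e+07; subtracting the fixed part leaves 6.224e+07 for the exhaust stack, i.e. 77.94 dB.
So the exhaust stack must be reduced from 91.1 to 77.94 dB: IL = 13.16 dB.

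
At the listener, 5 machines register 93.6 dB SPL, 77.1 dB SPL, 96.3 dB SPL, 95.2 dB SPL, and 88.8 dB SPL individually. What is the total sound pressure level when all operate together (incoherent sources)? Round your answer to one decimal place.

100.3 dB SPL

For uncorrelated sources the intensities add, so convert each level to linear form, sum, and take 10·log₁₀ of the total.
Σ 10^(L/10) = 10^(93.6/10) + 10^(77.1/10) + 10^(96.3/10) + 10^(95.2/10) + 10^(88.8/10) = 1.068e+10.
L_total = 10·log₁₀(1.068e+10) = 100.28 dB SPL.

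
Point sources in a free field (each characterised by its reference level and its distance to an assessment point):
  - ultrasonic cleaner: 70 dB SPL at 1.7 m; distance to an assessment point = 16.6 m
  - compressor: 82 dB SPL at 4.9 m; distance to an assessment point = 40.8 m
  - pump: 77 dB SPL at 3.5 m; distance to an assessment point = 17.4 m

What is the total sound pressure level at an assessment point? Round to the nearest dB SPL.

First find each source's level at the receiver (point-source: −20·log₁₀(r/r_ref)), then combine on an intensity basis.
ultrasonic cleaner: 70 − 20·log₁₀(16.6/1.7) = 70 − 19.79 = 50.21 dB SPL.
compressor: 82 − 20·log₁₀(40.8/4.9) = 82 − 18.41 = 63.59 dB SPL.
pump: 77 − 20·log₁₀(17.4/3.5) = 77 − 13.93 = 63.07 dB SPL.
Σ 10^(L/10) = 4.419e+06 → L_total = 10·log₁₀(4.419e+06) = 66.45 dB SPL.

66 dB SPL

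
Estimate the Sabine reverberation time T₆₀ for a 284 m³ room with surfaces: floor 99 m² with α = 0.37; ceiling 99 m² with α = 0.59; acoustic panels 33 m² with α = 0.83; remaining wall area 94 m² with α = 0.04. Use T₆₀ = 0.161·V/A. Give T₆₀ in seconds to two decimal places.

0.36 s

A = Σ Sᵢαᵢ = 99·0.37 + 99·0.59 + 33·0.83 + 94·0.04 = 126.19 m².
T₆₀ = 0.161·V/A = 0.161·284/126.19 = 0.362 s.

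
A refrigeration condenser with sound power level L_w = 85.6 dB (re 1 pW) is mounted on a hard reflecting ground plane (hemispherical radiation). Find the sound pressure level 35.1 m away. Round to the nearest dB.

Free-field hemispherical radiation: L_p = L_w − 10·log₁₀(2π·r²), r = 35.1 m.
2π·r² = 7741 m², 10·log₁₀ of that is 38.888 dB.
L_p = 85.6 − 38.888 = 46.71 dB.

47 dB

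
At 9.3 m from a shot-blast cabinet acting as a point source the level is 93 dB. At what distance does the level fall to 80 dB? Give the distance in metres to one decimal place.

41.5 m

Point-source spreading drops the level by 20·log₁₀(r₂/r₁); inverting, r₂/r₁ = 10^(ΔL/20).
r₂ = 9.3·10^((93−80)/20) = 9.3·10^(13.0/20) = 41.54 m.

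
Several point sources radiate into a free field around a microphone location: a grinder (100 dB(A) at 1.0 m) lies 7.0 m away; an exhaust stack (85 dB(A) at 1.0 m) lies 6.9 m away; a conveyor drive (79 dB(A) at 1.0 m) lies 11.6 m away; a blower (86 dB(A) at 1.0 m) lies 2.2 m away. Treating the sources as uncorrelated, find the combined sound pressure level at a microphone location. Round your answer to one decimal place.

84.7 dB(A)

First find each source's level at the receiver (point-source: −20·log₁₀(r/r_ref)), then combine on an intensity basis.
grinder: 100 − 20·log₁₀(7.0/1.0) = 100 − 16.90 = 83.10 dB(A).
exhaust stack: 85 − 20·log₁₀(6.9/1.0) = 85 − 16.78 = 68.22 dB(A).
conveyor drive: 79 − 20·log₁₀(11.6/1.0) = 79 − 21.29 = 57.71 dB(A).
blower: 86 − 20·log₁₀(2.2/1.0) = 86 − 6.85 = 79.15 dB(A).
Σ 10^(L/10) = 2.936e+08 → L_total = 10·log₁₀(2.936e+08) = 84.68 dB(A).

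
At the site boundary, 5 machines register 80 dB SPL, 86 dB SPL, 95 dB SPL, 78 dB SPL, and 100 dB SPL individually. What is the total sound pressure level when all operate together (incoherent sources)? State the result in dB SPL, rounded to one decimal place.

Incoherent sources combine by intensity addition: L_total = 10·log₁₀(Σ 10^(L_i/10)).
Σ 10^(L/10) = 10^(80/10) + 10^(86/10) + 10^(95/10) + 10^(78/10) + 10^(100/10) = 1.372e+10.
L_total = 10·log₁₀(1.372e+10) = 101.37 dB SPL.

101.4 dB SPL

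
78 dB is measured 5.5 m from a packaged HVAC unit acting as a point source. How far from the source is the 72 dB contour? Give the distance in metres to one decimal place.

For a point source L₁ − L₂ = 20·log₁₀(r₂/r₁), so r₂ = r₁·10^((L₁−L₂)/20).
r₂ = 5.5·10^((78−72)/20) = 5.5·10^(6.0/20) = 10.97 m.

11.0 m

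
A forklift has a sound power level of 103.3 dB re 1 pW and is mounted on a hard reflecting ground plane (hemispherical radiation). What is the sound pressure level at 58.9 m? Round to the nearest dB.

L_p = L_w − 10·log₁₀(2π·r²) with r = 58.9 m.
2π·r² = 2.18e+04 m², 10·log₁₀ of that is 43.384 dB.
L_p = 103.3 − 43.384 = 59.92 dB.

60 dB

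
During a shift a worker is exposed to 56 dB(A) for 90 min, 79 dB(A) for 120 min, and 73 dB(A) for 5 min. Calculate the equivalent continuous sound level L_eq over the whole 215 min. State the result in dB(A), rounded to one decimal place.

76.5 dB(A)

The energy average is taken in the linear domain: L_eq = 10·log₁₀[(Σ tᵢ·10^(Lᵢ/10))/T], T = 215 min.
Σ tᵢ·10^(Lᵢ/10) = 90·10^(56/10) + 120·10^(79/10) + 5·10^(73/10) = 9.668e+09.
L_eq = 10·log₁₀(9.668e+09/215) = 76.53 dB(A).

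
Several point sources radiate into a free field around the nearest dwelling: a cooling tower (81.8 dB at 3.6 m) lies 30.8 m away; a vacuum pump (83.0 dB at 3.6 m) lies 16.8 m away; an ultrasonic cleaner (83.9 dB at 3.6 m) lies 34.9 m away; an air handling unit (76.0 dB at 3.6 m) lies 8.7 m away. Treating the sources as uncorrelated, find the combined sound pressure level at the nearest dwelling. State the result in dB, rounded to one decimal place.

73.2 dB

Apply inverse-square spreading to bring every level to the receiver, then sum 10^(L/10).
cooling tower: 81.8 − 20·log₁₀(30.8/3.6) = 81.8 − 18.64 = 63.16 dB.
vacuum pump: 83.0 − 20·log₁₀(16.8/3.6) = 83.0 − 13.38 = 69.62 dB.
ultrasonic cleaner: 83.9 − 20·log₁₀(34.9/3.6) = 83.9 − 19.73 = 64.17 dB.
air handling unit: 76.0 − 20·log₁₀(8.7/3.6) = 76.0 − 7.66 = 68.34 dB.
Σ 10^(L/10) = 2.066e+07 → L_total = 10·log₁₀(2.066e+07) = 73.15 dB.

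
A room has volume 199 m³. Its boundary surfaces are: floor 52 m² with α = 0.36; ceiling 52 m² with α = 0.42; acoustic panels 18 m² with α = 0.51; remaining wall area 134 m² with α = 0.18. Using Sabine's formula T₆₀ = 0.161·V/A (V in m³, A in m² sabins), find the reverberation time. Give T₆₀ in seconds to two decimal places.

0.43 s

Total absorption A = 52·0.36 + 52·0.42 + 18·0.51 + 134·0.18 = 73.86 m² sabins.
T₆₀ = 0.161·V/A = 0.161·199/73.86 = 0.434 s.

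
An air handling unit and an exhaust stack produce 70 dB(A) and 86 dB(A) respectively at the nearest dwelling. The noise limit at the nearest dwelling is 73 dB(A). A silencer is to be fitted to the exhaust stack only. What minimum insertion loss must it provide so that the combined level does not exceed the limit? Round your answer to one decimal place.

16.0 dB

Fixed contribution from the other source: Σ 10^(L/10) = 10^(70/10) = 1.000e+07 (70.00 dB(A)).
To meet 73 dB(A) overall, the treated exhaust stack may contribute at most 10^(73/10) − 1.000e+07 = 9.953e+06, i.e. 69.98 dB(A).
Required insertion loss = 86 − 69.98 = 16.02 dB.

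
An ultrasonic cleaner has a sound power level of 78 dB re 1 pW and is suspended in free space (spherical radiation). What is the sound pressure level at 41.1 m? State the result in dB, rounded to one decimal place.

The power spreads over a sphere of area 4π·r², so L_p = L_w − 10·log₁₀(4π·r²).
4π·r² = 2.123e+04 m², 10·log₁₀ of that is 43.269 dB.
L_p = 78 − 43.269 = 34.73 dB.

34.7 dB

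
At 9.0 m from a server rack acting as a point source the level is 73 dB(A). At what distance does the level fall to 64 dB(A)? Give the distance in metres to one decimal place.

For a point source L₁ − L₂ = 20·log₁₀(r₂/r₁), so r₂ = r₁·10^((L₁−L₂)/20).
r₂ = 9.0·10^((73−64)/20) = 9.0·10^(9.0/20) = 25.37 m.

25.4 m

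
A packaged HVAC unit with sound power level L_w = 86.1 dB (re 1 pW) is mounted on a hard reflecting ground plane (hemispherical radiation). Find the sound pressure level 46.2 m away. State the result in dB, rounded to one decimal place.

44.8 dB

L_p = L_w − 10·log₁₀(2π·r²) with r = 46.2 m.
2π·r² = 1.341e+04 m², 10·log₁₀ of that is 41.275 dB.
L_p = 86.1 − 41.275 = 44.83 dB.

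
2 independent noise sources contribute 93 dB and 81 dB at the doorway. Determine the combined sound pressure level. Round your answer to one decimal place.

93.3 dB

Incoherent sources combine by intensity addition: L_total = 10·log₁₀(Σ 10^(L_i/10)).
Σ 10^(L/10) = 10^(93/10) + 10^(81/10) = 2.121e+09.
L_total = 10·log₁₀(2.121e+09) = 93.27 dB.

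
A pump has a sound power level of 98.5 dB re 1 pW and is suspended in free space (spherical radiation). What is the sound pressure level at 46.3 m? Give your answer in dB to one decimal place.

L_p = L_w − 10·log₁₀(4π·r²) with r = 46.3 m.
4π·r² = 2.694e+04 m², 10·log₁₀ of that is 44.304 dB.
L_p = 98.5 − 44.304 = 54.20 dB.

54.2 dB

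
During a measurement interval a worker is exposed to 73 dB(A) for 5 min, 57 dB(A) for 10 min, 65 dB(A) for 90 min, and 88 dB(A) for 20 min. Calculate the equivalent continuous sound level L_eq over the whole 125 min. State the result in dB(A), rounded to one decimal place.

L_eq = 10·log₁₀[(1/T)·Σ tᵢ·10^(Lᵢ/10)] with T = 125 min.
Σ tᵢ·10^(Lᵢ/10) = 5·10^(73/10) + 10·10^(57/10) + 90·10^(65/10) + 20·10^(88/10) = 1.301e+10.
L_eq = 10·log₁₀(1.301e+10/125) = 80.17 dB(A).

80.2 dB(A)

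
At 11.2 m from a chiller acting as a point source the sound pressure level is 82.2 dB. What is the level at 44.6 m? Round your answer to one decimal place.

Point-source attenuation: ΔL = 20·log₁₀(r₂/r₁) = 20·log₁₀(44.6/11.2) = 12.002 dB.
L₂ = 82.2 − 20·log₁₀(44.6/11.2) = 82.2 − 12.002 = 70.20 dB.

70.2 dB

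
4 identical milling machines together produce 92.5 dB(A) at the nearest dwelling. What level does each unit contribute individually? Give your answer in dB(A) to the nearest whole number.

86 dB(A)

Dividing the total intensity by 4 lowers the level by 10·log₁₀ 4 = 6.021 dB: L₁ = 92.5 − 6.021.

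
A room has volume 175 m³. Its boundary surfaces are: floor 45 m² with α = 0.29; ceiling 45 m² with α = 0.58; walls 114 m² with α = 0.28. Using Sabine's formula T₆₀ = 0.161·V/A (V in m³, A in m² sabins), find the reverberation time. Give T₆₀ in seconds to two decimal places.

0.40 s

Total absorption A = 45·0.29 + 45·0.58 + 114·0.28 = 71.07 m² sabins.
T₆₀ = 0.161 × 175 / 71.07 = 0.396 s.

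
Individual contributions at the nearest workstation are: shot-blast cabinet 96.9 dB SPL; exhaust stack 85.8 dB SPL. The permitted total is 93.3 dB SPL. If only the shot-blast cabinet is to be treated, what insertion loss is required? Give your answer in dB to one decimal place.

Everything except the shot-blast cabinet sums to 10^(85.8/10) = 3.802e+08 in linear terms, 85.80 dB SPL.
The limit corresponds to 10^(93.3/10) = 2.138e+09; subtracting the fixed part leaves 1.758e+09 for the shot-blast cabinet, i.e. 92.45 dB SPL.
Required insertion loss = 96.9 − 92.45 = 4.45 dB.

4.5 dB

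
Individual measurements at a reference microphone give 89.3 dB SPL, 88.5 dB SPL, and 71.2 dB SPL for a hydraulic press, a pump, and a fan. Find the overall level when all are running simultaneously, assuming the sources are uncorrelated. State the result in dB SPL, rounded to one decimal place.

Incoherent sources combine by intensity addition: L_total = 10·log₁₀(Σ 10^(L_i/10)).
Σ 10^(L/10) = 10^(89.3/10) + 10^(88.5/10) + 10^(71.2/10) = 1.572e+09.
L_total = 10·log₁₀(1.572e+09) = 91.97 dB SPL.

92.0 dB SPL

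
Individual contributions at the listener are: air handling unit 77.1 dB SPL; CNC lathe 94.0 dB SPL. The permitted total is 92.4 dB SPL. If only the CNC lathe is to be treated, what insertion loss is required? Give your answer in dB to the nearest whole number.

Everything except the CNC lathe sums to 10^(77.1/10) = 5.129e+07 in linear terms, 77.10 dB SPL.
The limit corresponds to 10^(92.4/10) = 1.738e+09; subtracting the fixed part leaves 1.687e+09 for the CNC lathe, i.e. 92.27 dB SPL.
Required insertion loss = 94.0 − 92.27 = 1.73 dB.

2 dB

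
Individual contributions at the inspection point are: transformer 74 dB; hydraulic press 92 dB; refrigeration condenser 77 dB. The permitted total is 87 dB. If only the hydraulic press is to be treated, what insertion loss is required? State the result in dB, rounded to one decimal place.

Fixed contribution from the other sources: Σ 10^(L/10) = 10^(74/10) + 10^(77/10) = 7.524e+07 (78.76 dB).
To meet 87 dB overall, the treated hydraulic press may contribute at most 10^(87/10) − 7.524e+07 = 4.259e+08, i.e. 86.29 dB.
Required insertion loss = 92 − 86.29 = 5.71 dB.

5.7 dB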